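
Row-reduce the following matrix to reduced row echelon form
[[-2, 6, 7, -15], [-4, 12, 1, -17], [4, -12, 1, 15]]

[[1, -3, 0, 4], [0, 0, 1, -1], [0, 0, 0, 0]]

R1 → -1/2·R1
  [  1   -3  -7/2  15/2 ]
  [ -4   12     1   -17 ]
  [  4  -12     1    15 ]
R2 → R2 + 4·R1
  [ 1   -3  -7/2  15/2 ]
  [ 0    0   -13    13 ]
  [ 4  -12     1    15 ]
R3 → R3 − 4·R1
  [ 1  -3  -7/2  15/2 ]
  [ 0   0   -13    13 ]
  [ 0   0    15   -15 ]
R2 → -1/13·R2
  [ 1  -3  -7/2  15/2 ]
  [ 0   0     1    -1 ]
  [ 0   0    15   -15 ]
R3 → R3 − 15·R2
  [ 1  -3  -7/2  15/2 ]
  [ 0   0     1    -1 ]
  [ 0   0     0     0 ]
R1 → R1 + 7/2·R2
  [ 1  -3  0   4 ]
  [ 0   0  1  -1 ]
  [ 0   0  0   0 ]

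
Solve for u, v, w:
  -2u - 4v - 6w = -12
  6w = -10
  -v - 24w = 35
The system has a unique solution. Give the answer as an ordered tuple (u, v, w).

(1, 5, -5/3)

Form the augmented matrix and row-reduce:
  [ -2  -4   -6  |  -12 ]
  [  0   0    6  |  -10 ]
  [  0  -1  -24  |   35 ]
ρ1 -> -1/2·ρ1
ρ2 ↔ ρ3
ρ2 -> -1·ρ2
ρ3 -> 1/6·ρ3
ρ2 -> ρ2 − 24·ρ3
ρ1 -> ρ1 − 3·ρ3
ρ1 -> ρ1 − 2·ρ2
Reading off the last column: u = 1, v = 5, w = -5/3.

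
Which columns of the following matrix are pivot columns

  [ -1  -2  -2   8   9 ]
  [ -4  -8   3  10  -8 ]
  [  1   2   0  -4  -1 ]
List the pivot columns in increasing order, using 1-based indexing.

1, 3

R1 ← -1·R1
R2 ← R2 + 4·R1
R3 ← R3 − R1
R2 ← 1/11·R2
R3 ← R3 + 2·R2
R1 ← R1 − 2·R2
Pivot columns are the columns containing a leading 1.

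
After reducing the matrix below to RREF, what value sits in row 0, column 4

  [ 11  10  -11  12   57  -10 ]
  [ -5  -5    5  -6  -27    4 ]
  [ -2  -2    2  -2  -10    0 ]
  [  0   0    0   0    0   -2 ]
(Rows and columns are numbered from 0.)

R1 := 1/11·R1
R2 := R2 + 5·R1
R3 := R3 + 2·R1
R2 := -11/5·R2
R3 := R3 + 2/11·R2
R3 := 5/2·R3
R4 := -1/2·R4
R3 := R3 + 4·R4
R2 := R2 − 6/5·R4
R1 := R1 + 10/11·R4
R2 := R2 − 6/5·R3
R1 := R1 − 12/11·R3
R1 := R1 − 10/11·R2

3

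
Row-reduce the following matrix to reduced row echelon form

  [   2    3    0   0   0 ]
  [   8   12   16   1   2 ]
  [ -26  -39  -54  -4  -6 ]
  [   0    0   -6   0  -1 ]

[[1, 3/2, 0, 0, 0], [0, 0, 1, 0, 0], [0, 0, 0, 1, 0], [0, 0, 0, 0, 1]]

R1 -> 1/2·R1
  [   1  3/2    0   0   0 ]
  [   8   12   16   1   2 ]
  [ -26  -39  -54  -4  -6 ]
  [   0    0   -6   0  -1 ]
R2 -> R2 − 8·R1
  [   1  3/2    0   0   0 ]
  [   0    0   16   1   2 ]
  [ -26  -39  -54  -4  -6 ]
  [   0    0   -6   0  -1 ]
R3 -> R3 + 26·R1
  [ 1  3/2    0   0   0 ]
  [ 0    0   16   1   2 ]
  [ 0    0  -54  -4  -6 ]
  [ 0    0   -6   0  -1 ]
R2 -> 1/16·R2
  [ 1  3/2    0     0    0 ]
  [ 0    0    1  1/16  1/8 ]
  [ 0    0  -54    -4   -6 ]
  [ 0    0   -6     0   -1 ]
R3 -> R3 + 54·R2
  [ 1  3/2   0     0    0 ]
  [ 0    0   1  1/16  1/8 ]
  [ 0    0   0  -5/8  3/4 ]
  [ 0    0  -6     0   -1 ]
R4 -> R4 + 6·R2
  [ 1  3/2  0     0     0 ]
  [ 0    0  1  1/16   1/8 ]
  [ 0    0  0  -5/8   3/4 ]
  [ 0    0  0   3/8  -1/4 ]
R3 -> -8/5·R3
  [ 1  3/2  0     0     0 ]
  [ 0    0  1  1/16   1/8 ]
  [ 0    0  0     1  -6/5 ]
  [ 0    0  0   3/8  -1/4 ]
R4 -> R4 − 3/8·R3
  [ 1  3/2  0     0     0 ]
  [ 0    0  1  1/16   1/8 ]
  [ 0    0  0     1  -6/5 ]
  [ 0    0  0     0   1/5 ]
R4 -> 5·R4
  [ 1  3/2  0     0     0 ]
  [ 0    0  1  1/16   1/8 ]
  [ 0    0  0     1  -6/5 ]
  [ 0    0  0     0     1 ]
R3 -> R3 + 6/5·R4
  [ 1  3/2  0     0    0 ]
  [ 0    0  1  1/16  1/8 ]
  [ 0    0  0     1    0 ]
  [ 0    0  0     0    1 ]
R2 -> R2 − 1/8·R4
  [ 1  3/2  0     0  0 ]
  [ 0    0  1  1/16  0 ]
  [ 0    0  0     1  0 ]
  [ 0    0  0     0  1 ]
R2 -> R2 − 1/16·R3
  [ 1  3/2  0  0  0 ]
  [ 0    0  1  0  0 ]
  [ 0    0  0  1  0 ]
  [ 0    0  0  0  1 ]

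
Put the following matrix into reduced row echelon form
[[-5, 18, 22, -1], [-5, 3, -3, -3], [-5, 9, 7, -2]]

[[1, 0, 8/5, 0], [0, 1, 5/3, 0], [0, 0, 0, 1]]

Multiply r1 by -1/5.
  [  1  -18/5  -22/5  1/5 ]
  [ -5      3     -3   -3 ]
  [ -5      9      7   -2 ]
Add 5 times r1 to r2.
  [  1  -18/5  -22/5  1/5 ]
  [  0    -15    -25   -2 ]
  [ -5      9      7   -2 ]
Add 5 times r1 to r3.
  [ 1  -18/5  -22/5  1/5 ]
  [ 0    -15    -25   -2 ]
  [ 0     -9    -15   -1 ]
Multiply r2 by -1/15.
  [ 1  -18/5  -22/5   1/5 ]
  [ 0      1    5/3  2/15 ]
  [ 0     -9    -15    -1 ]
Add 9 times r2 to r3.
  [ 1  -18/5  -22/5   1/5 ]
  [ 0      1    5/3  2/15 ]
  [ 0      0      0   1/5 ]
Multiply r3 by 5.
  [ 1  -18/5  -22/5   1/5 ]
  [ 0      1    5/3  2/15 ]
  [ 0      0      0     1 ]
Subtract 2/15 times r3 from r2.
  [ 1  -18/5  -22/5  1/5 ]
  [ 0      1    5/3    0 ]
  [ 0      0      0    1 ]
Subtract 1/5 times r3 from r1.
  [ 1  -18/5  -22/5  0 ]
  [ 0      1    5/3  0 ]
  [ 0      0      0  1 ]
Add 18/5 times r2 to r1.
  [ 1  0  8/5  0 ]
  [ 0  1  5/3  0 ]
  [ 0  0    0  1 ]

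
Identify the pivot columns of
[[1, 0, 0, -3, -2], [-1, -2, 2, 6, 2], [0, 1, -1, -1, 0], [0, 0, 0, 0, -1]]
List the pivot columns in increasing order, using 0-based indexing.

0, 1, 3, 4

R2 → R2 + R1
  [ 1   0   0  -3  -2 ]
  [ 0  -2   2   3   0 ]
  [ 0   1  -1  -1   0 ]
  [ 0   0   0   0  -1 ]
R2 → -1/2·R2
  [ 1  0   0    -3  -2 ]
  [ 0  1  -1  -3/2   0 ]
  [ 0  1  -1    -1   0 ]
  [ 0  0   0     0  -1 ]
R3 → R3 − R2
  [ 1  0   0    -3  -2 ]
  [ 0  1  -1  -3/2   0 ]
  [ 0  0   0   1/2   0 ]
  [ 0  0   0     0  -1 ]
R3 → 2·R3
  [ 1  0   0    -3  -2 ]
  [ 0  1  -1  -3/2   0 ]
  [ 0  0   0     1   0 ]
  [ 0  0   0     0  -1 ]
R4 → -1·R4
  [ 1  0   0    -3  -2 ]
  [ 0  1  -1  -3/2   0 ]
  [ 0  0   0     1   0 ]
  [ 0  0   0     0   1 ]
R1 → R1 + 2·R4
  [ 1  0   0    -3  0 ]
  [ 0  1  -1  -3/2  0 ]
  [ 0  0   0     1  0 ]
  [ 0  0   0     0  1 ]
R2 → R2 + 3/2·R3
  [ 1  0   0  -3  0 ]
  [ 0  1  -1   0  0 ]
  [ 0  0   0   1  0 ]
  [ 0  0   0   0  1 ]
R1 → R1 + 3·R3
  [ 1  0   0  0  0 ]
  [ 0  1  -1  0  0 ]
  [ 0  0   0  1  0 ]
  [ 0  0   0  0  1 ]
Pivot columns are the columns containing a leading 1.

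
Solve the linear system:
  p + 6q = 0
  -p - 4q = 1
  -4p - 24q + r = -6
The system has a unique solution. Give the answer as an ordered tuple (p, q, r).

Form the augmented matrix and row-reduce:
  [  1    6  0  |   0 ]
  [ -1   -4  0  |   1 ]
  [ -4  -24  1  |  -6 ]
R2 → R2 + R1
  [  1    6  0  |   0 ]
  [  0    2  0  |   1 ]
  [ -4  -24  1  |  -6 ]
R3 → R3 + 4·R1
  [ 1  6  0  |   0 ]
  [ 0  2  0  |   1 ]
  [ 0  0  1  |  -6 ]
R2 → 1/2·R2
  [ 1  6  0  |    0 ]
  [ 0  1  0  |  1/2 ]
  [ 0  0  1  |   -6 ]
R1 → R1 − 6·R2
  [ 1  0  0  |   -3 ]
  [ 0  1  0  |  1/2 ]
  [ 0  0  1  |   -6 ]
Reading off the last column: p = -3, q = 1/2, r = -6.

(-3, 1/2, -6)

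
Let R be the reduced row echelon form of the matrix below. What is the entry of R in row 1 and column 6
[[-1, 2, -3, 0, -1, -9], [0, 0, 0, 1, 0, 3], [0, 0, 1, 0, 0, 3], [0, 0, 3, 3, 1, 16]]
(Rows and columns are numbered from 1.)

R1 → -1·R1
  [ 1  -2  3  0  1   9 ]
  [ 0   0  0  1  0   3 ]
  [ 0   0  1  0  0   3 ]
  [ 0   0  3  3  1  16 ]
R2 <-> R3
  [ 1  -2  3  0  1   9 ]
  [ 0   0  1  0  0   3 ]
  [ 0   0  0  1  0   3 ]
  [ 0   0  3  3  1  16 ]
R4 → R4 − 3·R2
  [ 1  -2  3  0  1  9 ]
  [ 0   0  1  0  0  3 ]
  [ 0   0  0  1  0  3 ]
  [ 0   0  0  3  1  7 ]
R4 → R4 − 3·R3
  [ 1  -2  3  0  1   9 ]
  [ 0   0  1  0  0   3 ]
  [ 0   0  0  1  0   3 ]
  [ 0   0  0  0  1  -2 ]
R1 → R1 − R4
  [ 1  -2  3  0  0  11 ]
  [ 0   0  1  0  0   3 ]
  [ 0   0  0  1  0   3 ]
  [ 0   0  0  0  1  -2 ]
R1 → R1 − 3·R2
  [ 1  -2  0  0  0   2 ]
  [ 0   0  1  0  0   3 ]
  [ 0   0  0  1  0   3 ]
  [ 0   0  0  0  1  -2 ]

2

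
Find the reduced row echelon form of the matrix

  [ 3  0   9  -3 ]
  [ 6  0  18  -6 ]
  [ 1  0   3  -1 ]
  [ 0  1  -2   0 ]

[[1, 0, 3, -1], [0, 1, -2, 0], [0, 0, 0, 0], [0, 0, 0, 0]]

ρ1 → 1/3·ρ1
  [ 1  0   3  -1 ]
  [ 6  0  18  -6 ]
  [ 1  0   3  -1 ]
  [ 0  1  -2   0 ]
ρ2 → ρ2 − 6·ρ1
  [ 1  0   3  -1 ]
  [ 0  0   0   0 ]
  [ 1  0   3  -1 ]
  [ 0  1  -2   0 ]
ρ3 → ρ3 − ρ1
  [ 1  0   3  -1 ]
  [ 0  0   0   0 ]
  [ 0  0   0   0 ]
  [ 0  1  -2   0 ]
ρ2 <=> ρ4
  [ 1  0   3  -1 ]
  [ 0  1  -2   0 ]
  [ 0  0   0   0 ]
  [ 0  0   0   0 ]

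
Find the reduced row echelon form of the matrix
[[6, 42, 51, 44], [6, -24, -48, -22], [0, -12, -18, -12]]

[[1, 0, -2, 1/3], [0, 1, 3/2, 1], [0, 0, 0, 0]]

ρ1 → 1/6·ρ1
ρ2 → ρ2 − 6·ρ1
ρ2 → -1/66·ρ2
ρ3 → ρ3 + 12·ρ2
ρ1 → ρ1 − 7·ρ2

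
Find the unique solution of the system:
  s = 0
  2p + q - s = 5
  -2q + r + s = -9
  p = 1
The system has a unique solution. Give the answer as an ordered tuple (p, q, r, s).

(1, 3, -3, 0)

Form the augmented matrix and row-reduce:
  [ 0   0  0   1  |   0 ]
  [ 2   1  0  -1  |   5 ]
  [ 0  -2  1   1  |  -9 ]
  [ 1   0  0   0  |   1 ]
R1 <-> R2
  [ 2   1  0  -1  |   5 ]
  [ 0   0  0   1  |   0 ]
  [ 0  -2  1   1  |  -9 ]
  [ 1   0  0   0  |   1 ]
R1 -> 1/2·R1
  [ 1  1/2  0  -1/2  |  5/2 ]
  [ 0    0  0     1  |    0 ]
  [ 0   -2  1     1  |   -9 ]
  [ 1    0  0     0  |    1 ]
R4 -> R4 − R1
  [ 1   1/2  0  -1/2  |   5/2 ]
  [ 0     0  0     1  |     0 ]
  [ 0    -2  1     1  |    -9 ]
  [ 0  -1/2  0   1/2  |  -3/2 ]
R2 <-> R3
  [ 1   1/2  0  -1/2  |   5/2 ]
  [ 0    -2  1     1  |    -9 ]
  [ 0     0  0     1  |     0 ]
  [ 0  -1/2  0   1/2  |  -3/2 ]
R2 -> -1/2·R2
  [ 1   1/2     0  -1/2  |   5/2 ]
  [ 0     1  -1/2  -1/2  |   9/2 ]
  [ 0     0     0     1  |     0 ]
  [ 0  -1/2     0   1/2  |  -3/2 ]
R4 -> R4 + 1/2·R2
  [ 1  1/2     0  -1/2  |  5/2 ]
  [ 0    1  -1/2  -1/2  |  9/2 ]
  [ 0    0     0     1  |    0 ]
  [ 0    0  -1/4   1/4  |  3/4 ]
R3 <-> R4
  [ 1  1/2     0  -1/2  |  5/2 ]
  [ 0    1  -1/2  -1/2  |  9/2 ]
  [ 0    0  -1/4   1/4  |  3/4 ]
  [ 0    0     0     1  |    0 ]
R3 -> -4·R3
  [ 1  1/2     0  -1/2  |  5/2 ]
  [ 0    1  -1/2  -1/2  |  9/2 ]
  [ 0    0     1    -1  |   -3 ]
  [ 0    0     0     1  |    0 ]
R3 -> R3 + R4
  [ 1  1/2     0  -1/2  |  5/2 ]
  [ 0    1  -1/2  -1/2  |  9/2 ]
  [ 0    0     1     0  |   -3 ]
  [ 0    0     0     1  |    0 ]
R2 -> R2 + 1/2·R4
  [ 1  1/2     0  -1/2  |  5/2 ]
  [ 0    1  -1/2     0  |  9/2 ]
  [ 0    0     1     0  |   -3 ]
  [ 0    0     0     1  |    0 ]
R1 -> R1 + 1/2·R4
  [ 1  1/2     0  0  |  5/2 ]
  [ 0    1  -1/2  0  |  9/2 ]
  [ 0    0     1  0  |   -3 ]
  [ 0    0     0  1  |    0 ]
R2 -> R2 + 1/2·R3
  [ 1  1/2  0  0  |  5/2 ]
  [ 0    1  0  0  |    3 ]
  [ 0    0  1  0  |   -3 ]
  [ 0    0  0  1  |    0 ]
R1 -> R1 − 1/2·R2
  [ 1  0  0  0  |   1 ]
  [ 0  1  0  0  |   3 ]
  [ 0  0  1  0  |  -3 ]
  [ 0  0  0  1  |   0 ]
Reading off the last column: p = 1, q = 3, r = -3, s = 0.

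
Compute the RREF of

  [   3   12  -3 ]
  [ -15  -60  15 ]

r1 → 1/3·r1
  [   1    4  -1 ]
  [ -15  -60  15 ]
r2 → r2 + 15·r1
  [ 1  4  -1 ]
  [ 0  0   0 ]

[[1, 4, -1], [0, 0, 0]]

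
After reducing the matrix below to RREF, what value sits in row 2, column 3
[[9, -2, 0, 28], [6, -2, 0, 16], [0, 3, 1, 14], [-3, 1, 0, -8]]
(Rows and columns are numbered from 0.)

2

R1 ← 1/9·R1
  [  1  -2/9  0  28/9 ]
  [  6    -2  0    16 ]
  [  0     3  1    14 ]
  [ -3     1  0    -8 ]
R2 ← R2 − 6·R1
  [  1  -2/9  0  28/9 ]
  [  0  -2/3  0  -8/3 ]
  [  0     3  1    14 ]
  [ -3     1  0    -8 ]
R4 ← R4 + 3·R1
  [ 1  -2/9  0  28/9 ]
  [ 0  -2/3  0  -8/3 ]
  [ 0     3  1    14 ]
  [ 0   1/3  0   4/3 ]
R2 ← -3/2·R2
  [ 1  -2/9  0  28/9 ]
  [ 0     1  0     4 ]
  [ 0     3  1    14 ]
  [ 0   1/3  0   4/3 ]
R3 ← R3 − 3·R2
  [ 1  -2/9  0  28/9 ]
  [ 0     1  0     4 ]
  [ 0     0  1     2 ]
  [ 0   1/3  0   4/3 ]
R4 ← R4 − 1/3·R2
  [ 1  -2/9  0  28/9 ]
  [ 0     1  0     4 ]
  [ 0     0  1     2 ]
  [ 0     0  0     0 ]
R1 ← R1 + 2/9·R2
  [ 1  0  0  4 ]
  [ 0  1  0  4 ]
  [ 0  0  1  2 ]
  [ 0  0  0  0 ]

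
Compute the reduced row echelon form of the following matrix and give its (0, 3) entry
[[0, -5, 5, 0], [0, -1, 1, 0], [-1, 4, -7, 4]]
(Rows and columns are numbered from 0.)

r1 ↔ r3
  [ -1   4  -7  4 ]
  [  0  -1   1  0 ]
  [  0  -5   5  0 ]
r1 := -1·r1
  [ 1  -4  7  -4 ]
  [ 0  -1  1   0 ]
  [ 0  -5  5   0 ]
r2 := -1·r2
  [ 1  -4   7  -4 ]
  [ 0   1  -1   0 ]
  [ 0  -5   5   0 ]
r3 := r3 + 5·r2
  [ 1  -4   7  -4 ]
  [ 0   1  -1   0 ]
  [ 0   0   0   0 ]
r1 := r1 + 4·r2
  [ 1  0   3  -4 ]
  [ 0  1  -1   0 ]
  [ 0  0   0   0 ]

-4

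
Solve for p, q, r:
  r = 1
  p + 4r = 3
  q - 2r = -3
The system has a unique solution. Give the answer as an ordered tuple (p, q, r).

(-1, -1, 1)

Form the augmented matrix and row-reduce:
  [ 0  0   1  |   1 ]
  [ 1  0   4  |   3 ]
  [ 0  1  -2  |  -3 ]
r1 <-> r2
  [ 1  0   4  |   3 ]
  [ 0  0   1  |   1 ]
  [ 0  1  -2  |  -3 ]
r2 <-> r3
  [ 1  0   4  |   3 ]
  [ 0  1  -2  |  -3 ]
  [ 0  0   1  |   1 ]
r2 -> r2 + 2·r3
  [ 1  0  4  |   3 ]
  [ 0  1  0  |  -1 ]
  [ 0  0  1  |   1 ]
r1 -> r1 − 4·r3
  [ 1  0  0  |  -1 ]
  [ 0  1  0  |  -1 ]
  [ 0  0  1  |   1 ]
Reading off the last column: p = -1, q = -1, r = 1.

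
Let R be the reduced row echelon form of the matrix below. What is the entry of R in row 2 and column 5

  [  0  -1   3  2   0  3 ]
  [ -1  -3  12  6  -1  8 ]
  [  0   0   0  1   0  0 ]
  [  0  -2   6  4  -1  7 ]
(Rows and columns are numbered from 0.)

r1 <=> r2
  [ -1  -3  12  6  -1  8 ]
  [  0  -1   3  2   0  3 ]
  [  0   0   0  1   0  0 ]
  [  0  -2   6  4  -1  7 ]
r1 := -1·r1
  [ 1   3  -12  -6   1  -8 ]
  [ 0  -1    3   2   0   3 ]
  [ 0   0    0   1   0   0 ]
  [ 0  -2    6   4  -1   7 ]
r2 := -1·r2
  [ 1   3  -12  -6   1  -8 ]
  [ 0   1   -3  -2   0  -3 ]
  [ 0   0    0   1   0   0 ]
  [ 0  -2    6   4  -1   7 ]
r4 := r4 + 2·r2
  [ 1  3  -12  -6   1  -8 ]
  [ 0  1   -3  -2   0  -3 ]
  [ 0  0    0   1   0   0 ]
  [ 0  0    0   0  -1   1 ]
r4 := -1·r4
  [ 1  3  -12  -6  1  -8 ]
  [ 0  1   -3  -2  0  -3 ]
  [ 0  0    0   1  0   0 ]
  [ 0  0    0   0  1  -1 ]
r1 := r1 − r4
  [ 1  3  -12  -6  0  -7 ]
  [ 0  1   -3  -2  0  -3 ]
  [ 0  0    0   1  0   0 ]
  [ 0  0    0   0  1  -1 ]
r2 := r2 + 2·r3
  [ 1  3  -12  -6  0  -7 ]
  [ 0  1   -3   0  0  -3 ]
  [ 0  0    0   1  0   0 ]
  [ 0  0    0   0  1  -1 ]
r1 := r1 + 6·r3
  [ 1  3  -12  0  0  -7 ]
  [ 0  1   -3  0  0  -3 ]
  [ 0  0    0  1  0   0 ]
  [ 0  0    0  0  1  -1 ]
r1 := r1 − 3·r2
  [ 1  0  -3  0  0   2 ]
  [ 0  1  -3  0  0  -3 ]
  [ 0  0   0  1  0   0 ]
  [ 0  0   0  0  1  -1 ]

0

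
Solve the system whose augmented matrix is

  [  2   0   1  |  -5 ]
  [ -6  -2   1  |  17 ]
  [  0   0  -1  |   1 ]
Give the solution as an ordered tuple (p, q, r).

R1 → 1/2·R1
  [  1   0  1/2  |  -5/2 ]
  [ -6  -2    1  |    17 ]
  [  0   0   -1  |     1 ]
R2 → R2 + 6·R1
  [ 1   0  1/2  |  -5/2 ]
  [ 0  -2    4  |     2 ]
  [ 0   0   -1  |     1 ]
R2 → -1/2·R2
  [ 1  0  1/2  |  -5/2 ]
  [ 0  1   -2  |    -1 ]
  [ 0  0   -1  |     1 ]
R3 → -1·R3
  [ 1  0  1/2  |  -5/2 ]
  [ 0  1   -2  |    -1 ]
  [ 0  0    1  |    -1 ]
R2 → R2 + 2·R3
  [ 1  0  1/2  |  -5/2 ]
  [ 0  1    0  |    -3 ]
  [ 0  0    1  |    -1 ]
R1 → R1 − 1/2·R3
  [ 1  0  0  |  -2 ]
  [ 0  1  0  |  -3 ]
  [ 0  0  1  |  -1 ]
Reading off the last column: p = -2, q = -3, r = -1.

(-2, -3, -1)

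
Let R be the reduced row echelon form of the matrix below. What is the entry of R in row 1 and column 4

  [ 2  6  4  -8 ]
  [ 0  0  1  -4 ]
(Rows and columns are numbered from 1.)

Multiply R1 by 1/2.
  [ 1  3  2  -4 ]
  [ 0  0  1  -4 ]
Subtract 2 times R2 from R1.
  [ 1  3  0   4 ]
  [ 0  0  1  -4 ]

4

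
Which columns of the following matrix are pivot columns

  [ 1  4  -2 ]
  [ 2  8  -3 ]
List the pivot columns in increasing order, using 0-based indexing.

R2 ← R2 − 2·R1
R1 ← R1 + 2·R2
Pivot columns are the columns containing a leading 1.

0, 2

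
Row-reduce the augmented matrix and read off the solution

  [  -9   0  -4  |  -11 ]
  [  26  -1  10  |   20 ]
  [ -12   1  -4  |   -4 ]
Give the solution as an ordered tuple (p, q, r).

R1 -> -1/9·R1
R2 -> R2 − 26·R1
R3 -> R3 + 12·R1
R2 -> -1·R2
R3 -> R3 − R2
R3 -> -9/2·R3
R2 -> R2 − 14/9·R3
R1 -> R1 − 4/9·R3
Reading off the last column: p = -1, q = 4, r = 5.

(-1, 4, 5)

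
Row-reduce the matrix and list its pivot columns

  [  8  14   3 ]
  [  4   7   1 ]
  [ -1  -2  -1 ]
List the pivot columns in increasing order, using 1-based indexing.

R1 -> 1/8·R1
  [  1  7/4  3/8 ]
  [  4    7    1 ]
  [ -1   -2   -1 ]
R2 -> R2 − 4·R1
  [  1  7/4   3/8 ]
  [  0    0  -1/2 ]
  [ -1   -2    -1 ]
R3 -> R3 + R1
  [ 1   7/4   3/8 ]
  [ 0     0  -1/2 ]
  [ 0  -1/4  -5/8 ]
R2 ↔ R3
  [ 1   7/4   3/8 ]
  [ 0  -1/4  -5/8 ]
  [ 0     0  -1/2 ]
R2 -> -4·R2
  [ 1  7/4   3/8 ]
  [ 0    1   5/2 ]
  [ 0    0  -1/2 ]
R3 -> -2·R3
  [ 1  7/4  3/8 ]
  [ 0    1  5/2 ]
  [ 0    0    1 ]
R2 -> R2 − 5/2·R3
  [ 1  7/4  3/8 ]
  [ 0    1    0 ]
  [ 0    0    1 ]
R1 -> R1 − 3/8·R3
  [ 1  7/4  0 ]
  [ 0    1  0 ]
  [ 0    0  1 ]
R1 -> R1 − 7/4·R2
  [ 1  0  0 ]
  [ 0  1  0 ]
  [ 0  0  1 ]
Pivot columns are the columns containing a leading 1.

1, 2, 3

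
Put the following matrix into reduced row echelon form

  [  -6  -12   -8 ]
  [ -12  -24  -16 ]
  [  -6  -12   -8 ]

[[1, 2, 4/3], [0, 0, 0], [0, 0, 0]]

R1 := -1/6·R1
  [   1    2  4/3 ]
  [ -12  -24  -16 ]
  [  -6  -12   -8 ]
R2 := R2 + 12·R1
  [  1    2  4/3 ]
  [  0    0    0 ]
  [ -6  -12   -8 ]
R3 := R3 + 6·R1
  [ 1  2  4/3 ]
  [ 0  0    0 ]
  [ 0  0    0 ]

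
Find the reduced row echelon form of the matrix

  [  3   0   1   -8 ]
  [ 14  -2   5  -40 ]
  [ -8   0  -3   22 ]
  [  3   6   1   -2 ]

R1 ← 1/3·R1
  [  1   0  1/3  -8/3 ]
  [ 14  -2    5   -40 ]
  [ -8   0   -3    22 ]
  [  3   6    1    -2 ]
R2 ← R2 − 14·R1
  [  1   0  1/3  -8/3 ]
  [  0  -2  1/3  -8/3 ]
  [ -8   0   -3    22 ]
  [  3   6    1    -2 ]
R3 ← R3 + 8·R1
  [ 1   0   1/3  -8/3 ]
  [ 0  -2   1/3  -8/3 ]
  [ 0   0  -1/3   2/3 ]
  [ 3   6     1    -2 ]
R4 ← R4 − 3·R1
  [ 1   0   1/3  -8/3 ]
  [ 0  -2   1/3  -8/3 ]
  [ 0   0  -1/3   2/3 ]
  [ 0   6     0     6 ]
R2 ← -1/2·R2
  [ 1  0   1/3  -8/3 ]
  [ 0  1  -1/6   4/3 ]
  [ 0  0  -1/3   2/3 ]
  [ 0  6     0     6 ]
R4 ← R4 − 6·R2
  [ 1  0   1/3  -8/3 ]
  [ 0  1  -1/6   4/3 ]
  [ 0  0  -1/3   2/3 ]
  [ 0  0     1    -2 ]
R3 ← -3·R3
  [ 1  0   1/3  -8/3 ]
  [ 0  1  -1/6   4/3 ]
  [ 0  0     1    -2 ]
  [ 0  0     1    -2 ]
R4 ← R4 − R3
  [ 1  0   1/3  -8/3 ]
  [ 0  1  -1/6   4/3 ]
  [ 0  0     1    -2 ]
  [ 0  0     0     0 ]
R2 ← R2 + 1/6·R3
  [ 1  0  1/3  -8/3 ]
  [ 0  1    0     1 ]
  [ 0  0    1    -2 ]
  [ 0  0    0     0 ]
R1 ← R1 − 1/3·R3
  [ 1  0  0  -2 ]
  [ 0  1  0   1 ]
  [ 0  0  1  -2 ]
  [ 0  0  0   0 ]

[[1, 0, 0, -2], [0, 1, 0, 1], [0, 0, 1, -2], [0, 0, 0, 0]]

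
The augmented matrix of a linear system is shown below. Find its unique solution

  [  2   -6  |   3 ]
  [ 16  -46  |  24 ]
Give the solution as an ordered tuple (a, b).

(3/2, 0)

Multiply ρ1 by 1/2.
  [  1   -3  |  3/2 ]
  [ 16  -46  |   24 ]
Subtract 16 times ρ1 from ρ2.
  [ 1  -3  |  3/2 ]
  [ 0   2  |    0 ]
Multiply ρ2 by 1/2.
  [ 1  -3  |  3/2 ]
  [ 0   1  |    0 ]
Add 3 times ρ2 to ρ1.
  [ 1  0  |  3/2 ]
  [ 0  1  |    0 ]
Reading off the last column: a = 3/2, b = 0.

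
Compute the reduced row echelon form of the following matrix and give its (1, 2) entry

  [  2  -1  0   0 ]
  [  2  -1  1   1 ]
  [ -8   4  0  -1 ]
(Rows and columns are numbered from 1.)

ρ1 → 1/2·ρ1
  [  1  -1/2  0   0 ]
  [  2    -1  1   1 ]
  [ -8     4  0  -1 ]
ρ2 → ρ2 − 2·ρ1
  [  1  -1/2  0   0 ]
  [  0     0  1   1 ]
  [ -8     4  0  -1 ]
ρ3 → ρ3 + 8·ρ1
  [ 1  -1/2  0   0 ]
  [ 0     0  1   1 ]
  [ 0     0  0  -1 ]
ρ3 → -1·ρ3
  [ 1  -1/2  0  0 ]
  [ 0     0  1  1 ]
  [ 0     0  0  1 ]
ρ2 → ρ2 − ρ3
  [ 1  -1/2  0  0 ]
  [ 0     0  1  0 ]
  [ 0     0  0  1 ]

-1/2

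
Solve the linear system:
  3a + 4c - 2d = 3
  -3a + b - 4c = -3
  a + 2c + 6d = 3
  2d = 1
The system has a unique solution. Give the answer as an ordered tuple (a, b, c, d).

Form the augmented matrix and row-reduce:
  [  3  0   4  -2  |   3 ]
  [ -3  1  -4   0  |  -3 ]
  [  1  0   2   6  |   3 ]
  [  0  0   0   2  |   1 ]
ρ1 := 1/3·ρ1
  [  1  0  4/3  -2/3  |   1 ]
  [ -3  1   -4     0  |  -3 ]
  [  1  0    2     6  |   3 ]
  [  0  0    0     2  |   1 ]
ρ2 := ρ2 + 3·ρ1
  [ 1  0  4/3  -2/3  |  1 ]
  [ 0  1    0    -2  |  0 ]
  [ 1  0    2     6  |  3 ]
  [ 0  0    0     2  |  1 ]
ρ3 := ρ3 − ρ1
  [ 1  0  4/3  -2/3  |  1 ]
  [ 0  1    0    -2  |  0 ]
  [ 0  0  2/3  20/3  |  2 ]
  [ 0  0    0     2  |  1 ]
ρ3 := 3/2·ρ3
  [ 1  0  4/3  -2/3  |  1 ]
  [ 0  1    0    -2  |  0 ]
  [ 0  0    1    10  |  3 ]
  [ 0  0    0     2  |  1 ]
ρ4 := 1/2·ρ4
  [ 1  0  4/3  -2/3  |    1 ]
  [ 0  1    0    -2  |    0 ]
  [ 0  0    1    10  |    3 ]
  [ 0  0    0     1  |  1/2 ]
ρ3 := ρ3 − 10·ρ4
  [ 1  0  4/3  -2/3  |    1 ]
  [ 0  1    0    -2  |    0 ]
  [ 0  0    1     0  |   -2 ]
  [ 0  0    0     1  |  1/2 ]
ρ2 := ρ2 + 2·ρ4
  [ 1  0  4/3  -2/3  |    1 ]
  [ 0  1    0     0  |    1 ]
  [ 0  0    1     0  |   -2 ]
  [ 0  0    0     1  |  1/2 ]
ρ1 := ρ1 + 2/3·ρ4
  [ 1  0  4/3  0  |  4/3 ]
  [ 0  1    0  0  |    1 ]
  [ 0  0    1  0  |   -2 ]
  [ 0  0    0  1  |  1/2 ]
ρ1 := ρ1 − 4/3·ρ3
  [ 1  0  0  0  |    4 ]
  [ 0  1  0  0  |    1 ]
  [ 0  0  1  0  |   -2 ]
  [ 0  0  0  1  |  1/2 ]
Reading off the last column: a = 4, b = 1, c = -2, d = 1/2.

(4, 1, -2, 1/2)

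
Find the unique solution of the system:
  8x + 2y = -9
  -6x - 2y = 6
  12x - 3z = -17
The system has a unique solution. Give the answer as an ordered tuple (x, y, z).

Form the augmented matrix and row-reduce:
  [  8   2   0  |   -9 ]
  [ -6  -2   0  |    6 ]
  [ 12   0  -3  |  -17 ]
R1 ← 1/8·R1
  [  1  1/4   0  |  -9/8 ]
  [ -6   -2   0  |     6 ]
  [ 12    0  -3  |   -17 ]
R2 ← R2 + 6·R1
  [  1   1/4   0  |  -9/8 ]
  [  0  -1/2   0  |  -3/4 ]
  [ 12     0  -3  |   -17 ]
R3 ← R3 − 12·R1
  [ 1   1/4   0  |  -9/8 ]
  [ 0  -1/2   0  |  -3/4 ]
  [ 0    -3  -3  |  -7/2 ]
R2 ← -2·R2
  [ 1  1/4   0  |  -9/8 ]
  [ 0    1   0  |   3/2 ]
  [ 0   -3  -3  |  -7/2 ]
R3 ← R3 + 3·R2
  [ 1  1/4   0  |  -9/8 ]
  [ 0    1   0  |   3/2 ]
  [ 0    0  -3  |     1 ]
R3 ← -1/3·R3
  [ 1  1/4  0  |  -9/8 ]
  [ 0    1  0  |   3/2 ]
  [ 0    0  1  |  -1/3 ]
R1 ← R1 − 1/4·R2
  [ 1  0  0  |  -3/2 ]
  [ 0  1  0  |   3/2 ]
  [ 0  0  1  |  -1/3 ]
Reading off the last column: x = -3/2, y = 3/2, z = -1/3.

(-3/2, 3/2, -1/3)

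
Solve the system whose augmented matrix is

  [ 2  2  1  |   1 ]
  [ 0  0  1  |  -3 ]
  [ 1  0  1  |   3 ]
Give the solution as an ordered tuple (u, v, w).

R1 -> 1/2·R1
  [ 1  1  1/2  |  1/2 ]
  [ 0  0    1  |   -3 ]
  [ 1  0    1  |    3 ]
R3 -> R3 − R1
  [ 1   1  1/2  |  1/2 ]
  [ 0   0    1  |   -3 ]
  [ 0  -1  1/2  |  5/2 ]
R2 <=> R3
  [ 1   1  1/2  |  1/2 ]
  [ 0  -1  1/2  |  5/2 ]
  [ 0   0    1  |   -3 ]
R2 -> -1·R2
  [ 1  1   1/2  |   1/2 ]
  [ 0  1  -1/2  |  -5/2 ]
  [ 0  0     1  |    -3 ]
R2 -> R2 + 1/2·R3
  [ 1  1  1/2  |  1/2 ]
  [ 0  1    0  |   -4 ]
  [ 0  0    1  |   -3 ]
R1 -> R1 − 1/2·R3
  [ 1  1  0  |   2 ]
  [ 0  1  0  |  -4 ]
  [ 0  0  1  |  -3 ]
R1 -> R1 − R2
  [ 1  0  0  |   6 ]
  [ 0  1  0  |  -4 ]
  [ 0  0  1  |  -3 ]
Reading off the last column: u = 6, v = -4, w = -3.

(6, -4, -3)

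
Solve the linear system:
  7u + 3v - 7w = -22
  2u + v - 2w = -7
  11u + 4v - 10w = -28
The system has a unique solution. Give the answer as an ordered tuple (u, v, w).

(2, -5, 3)

Form the augmented matrix and row-reduce:
  [  7  3   -7  |  -22 ]
  [  2  1   -2  |   -7 ]
  [ 11  4  -10  |  -28 ]
ρ1 := 1/7·ρ1
  [  1  3/7   -1  |  -22/7 ]
  [  2    1   -2  |     -7 ]
  [ 11    4  -10  |    -28 ]
ρ2 := ρ2 − 2·ρ1
  [  1  3/7   -1  |  -22/7 ]
  [  0  1/7    0  |   -5/7 ]
  [ 11    4  -10  |    -28 ]
ρ3 := ρ3 − 11·ρ1
  [ 1   3/7  -1  |  -22/7 ]
  [ 0   1/7   0  |   -5/7 ]
  [ 0  -5/7   1  |   46/7 ]
ρ2 := 7·ρ2
  [ 1   3/7  -1  |  -22/7 ]
  [ 0     1   0  |     -5 ]
  [ 0  -5/7   1  |   46/7 ]
ρ3 := ρ3 + 5/7·ρ2
  [ 1  3/7  -1  |  -22/7 ]
  [ 0    1   0  |     -5 ]
  [ 0    0   1  |      3 ]
ρ1 := ρ1 + ρ3
  [ 1  3/7  0  |  -1/7 ]
  [ 0    1  0  |    -5 ]
  [ 0    0  1  |     3 ]
ρ1 := ρ1 − 3/7·ρ2
  [ 1  0  0  |   2 ]
  [ 0  1  0  |  -5 ]
  [ 0  0  1  |   3 ]
Reading off the last column: u = 2, v = -5, w = 3.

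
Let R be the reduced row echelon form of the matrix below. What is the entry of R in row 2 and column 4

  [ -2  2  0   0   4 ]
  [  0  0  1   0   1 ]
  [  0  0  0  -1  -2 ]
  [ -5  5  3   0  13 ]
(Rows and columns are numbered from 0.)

r1 → -1/2·r1
  [  1  -1  0   0  -2 ]
  [  0   0  1   0   1 ]
  [  0   0  0  -1  -2 ]
  [ -5   5  3   0  13 ]
r4 → r4 + 5·r1
  [ 1  -1  0   0  -2 ]
  [ 0   0  1   0   1 ]
  [ 0   0  0  -1  -2 ]
  [ 0   0  3   0   3 ]
r4 → r4 − 3·r2
  [ 1  -1  0   0  -2 ]
  [ 0   0  1   0   1 ]
  [ 0   0  0  -1  -2 ]
  [ 0   0  0   0   0 ]
r3 → -1·r3
  [ 1  -1  0  0  -2 ]
  [ 0   0  1  0   1 ]
  [ 0   0  0  1   2 ]
  [ 0   0  0  0   0 ]

2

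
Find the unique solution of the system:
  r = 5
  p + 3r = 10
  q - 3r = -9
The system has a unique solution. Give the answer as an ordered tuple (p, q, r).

Form the augmented matrix and row-reduce:
  [ 0  0   1  |   5 ]
  [ 1  0   3  |  10 ]
  [ 0  1  -3  |  -9 ]
R1 ↔ R2
  [ 1  0   3  |  10 ]
  [ 0  0   1  |   5 ]
  [ 0  1  -3  |  -9 ]
R2 ↔ R3
  [ 1  0   3  |  10 ]
  [ 0  1  -3  |  -9 ]
  [ 0  0   1  |   5 ]
R2 → R2 + 3·R3
  [ 1  0  3  |  10 ]
  [ 0  1  0  |   6 ]
  [ 0  0  1  |   5 ]
R1 → R1 − 3·R3
  [ 1  0  0  |  -5 ]
  [ 0  1  0  |   6 ]
  [ 0  0  1  |   5 ]
Reading off the last column: p = -5, q = 6, r = 5.

(-5, 6, 5)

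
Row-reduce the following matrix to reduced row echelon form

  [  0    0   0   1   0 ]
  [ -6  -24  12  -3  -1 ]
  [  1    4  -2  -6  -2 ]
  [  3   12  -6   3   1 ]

ρ1 ↔ ρ2
ρ1 ← -1/6·ρ1
ρ3 ← ρ3 − ρ1
ρ4 ← ρ4 − 3·ρ1
ρ3 ← ρ3 + 13/2·ρ2
ρ4 ← ρ4 − 3/2·ρ2
ρ3 ← -6/13·ρ3
ρ4 ← ρ4 − 1/2·ρ3
ρ1 ← ρ1 − 1/6·ρ3
ρ1 ← ρ1 − 1/2·ρ2

[[1, 4, -2, 0, 0], [0, 0, 0, 1, 0], [0, 0, 0, 0, 1], [0, 0, 0, 0, 0]]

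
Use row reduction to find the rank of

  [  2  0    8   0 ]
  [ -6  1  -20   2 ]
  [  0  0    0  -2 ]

rank = 3

Multiply ρ1 by 1/2.
  [  1  0    4   0 ]
  [ -6  1  -20   2 ]
  [  0  0    0  -2 ]
Add 6 times ρ1 to ρ2.
  [ 1  0  4   0 ]
  [ 0  1  4   2 ]
  [ 0  0  0  -2 ]
Multiply ρ3 by -1/2.
  [ 1  0  4  0 ]
  [ 0  1  4  2 ]
  [ 0  0  0  1 ]
Subtract 2 times ρ3 from ρ2.
  [ 1  0  4  0 ]
  [ 0  1  4  0 ]
  [ 0  0  0  1 ]
The reduced form has 3 nonzero rows.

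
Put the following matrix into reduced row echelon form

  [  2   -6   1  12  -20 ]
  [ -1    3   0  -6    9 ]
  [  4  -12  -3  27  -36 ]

R1 -> 1/2·R1
R2 -> R2 + R1
R3 -> R3 − 4·R1
R2 -> 2·R2
R3 -> R3 + 5·R2
R3 -> 1/3·R3
R1 -> R1 − 6·R3
R1 -> R1 − 1/2·R2

[[1, -3, 0, 0, 3], [0, 0, 1, 0, -2], [0, 0, 0, 1, -2]]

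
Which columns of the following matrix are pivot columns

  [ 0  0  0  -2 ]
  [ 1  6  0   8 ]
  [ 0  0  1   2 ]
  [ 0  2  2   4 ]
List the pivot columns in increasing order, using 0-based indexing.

R1 <=> R2
  [ 1  6  0   8 ]
  [ 0  0  0  -2 ]
  [ 0  0  1   2 ]
  [ 0  2  2   4 ]
R2 <=> R4
  [ 1  6  0   8 ]
  [ 0  2  2   4 ]
  [ 0  0  1   2 ]
  [ 0  0  0  -2 ]
R2 ← 1/2·R2
  [ 1  6  0   8 ]
  [ 0  1  1   2 ]
  [ 0  0  1   2 ]
  [ 0  0  0  -2 ]
R4 ← -1/2·R4
  [ 1  6  0  8 ]
  [ 0  1  1  2 ]
  [ 0  0  1  2 ]
  [ 0  0  0  1 ]
R3 ← R3 − 2·R4
  [ 1  6  0  8 ]
  [ 0  1  1  2 ]
  [ 0  0  1  0 ]
  [ 0  0  0  1 ]
R2 ← R2 − 2·R4
  [ 1  6  0  8 ]
  [ 0  1  1  0 ]
  [ 0  0  1  0 ]
  [ 0  0  0  1 ]
R1 ← R1 − 8·R4
  [ 1  6  0  0 ]
  [ 0  1  1  0 ]
  [ 0  0  1  0 ]
  [ 0  0  0  1 ]
R2 ← R2 − R3
  [ 1  6  0  0 ]
  [ 0  1  0  0 ]
  [ 0  0  1  0 ]
  [ 0  0  0  1 ]
R1 ← R1 − 6·R2
  [ 1  0  0  0 ]
  [ 0  1  0  0 ]
  [ 0  0  1  0 ]
  [ 0  0  0  1 ]
Pivot columns are the columns containing a leading 1.

0, 1, 2, 3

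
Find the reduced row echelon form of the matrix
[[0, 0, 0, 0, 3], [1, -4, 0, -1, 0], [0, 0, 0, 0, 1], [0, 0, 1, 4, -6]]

Swap R1 and R2.
Swap R2 and R4.
Subtract 3 times R3 from R4.
Add 6 times R3 to R2.

[[1, -4, 0, -1, 0], [0, 0, 1, 4, 0], [0, 0, 0, 0, 1], [0, 0, 0, 0, 0]]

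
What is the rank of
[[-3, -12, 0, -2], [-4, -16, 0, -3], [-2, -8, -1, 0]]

ρ1 := -1/3·ρ1
  [  1    4   0  2/3 ]
  [ -4  -16   0   -3 ]
  [ -2   -8  -1    0 ]
ρ2 := ρ2 + 4·ρ1
  [  1   4   0   2/3 ]
  [  0   0   0  -1/3 ]
  [ -2  -8  -1     0 ]
ρ3 := ρ3 + 2·ρ1
  [ 1  4   0   2/3 ]
  [ 0  0   0  -1/3 ]
  [ 0  0  -1   4/3 ]
ρ2 <-> ρ3
  [ 1  4   0   2/3 ]
  [ 0  0  -1   4/3 ]
  [ 0  0   0  -1/3 ]
ρ2 := -1·ρ2
  [ 1  4  0   2/3 ]
  [ 0  0  1  -4/3 ]
  [ 0  0  0  -1/3 ]
ρ3 := -3·ρ3
  [ 1  4  0   2/3 ]
  [ 0  0  1  -4/3 ]
  [ 0  0  0     1 ]
ρ2 := ρ2 + 4/3·ρ3
  [ 1  4  0  2/3 ]
  [ 0  0  1    0 ]
  [ 0  0  0    1 ]
ρ1 := ρ1 − 2/3·ρ3
  [ 1  4  0  0 ]
  [ 0  0  1  0 ]
  [ 0  0  0  1 ]
The reduced form has 3 nonzero rows.

rank = 3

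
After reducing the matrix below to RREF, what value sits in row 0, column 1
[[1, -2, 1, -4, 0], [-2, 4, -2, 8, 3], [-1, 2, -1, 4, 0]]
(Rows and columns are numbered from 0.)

-2

R2 ← R2 + 2·R1
  [  1  -2   1  -4  0 ]
  [  0   0   0   0  3 ]
  [ -1   2  -1   4  0 ]
R3 ← R3 + R1
  [ 1  -2  1  -4  0 ]
  [ 0   0  0   0  3 ]
  [ 0   0  0   0  0 ]
R2 ← 1/3·R2
  [ 1  -2  1  -4  0 ]
  [ 0   0  0   0  1 ]
  [ 0   0  0   0  0 ]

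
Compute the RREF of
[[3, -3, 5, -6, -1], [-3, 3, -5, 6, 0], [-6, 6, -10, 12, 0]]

r1 → 1/3·r1
  [  1  -1  5/3  -2  -1/3 ]
  [ -3   3   -5   6     0 ]
  [ -6   6  -10  12     0 ]
r2 → r2 + 3·r1
  [  1  -1  5/3  -2  -1/3 ]
  [  0   0    0   0    -1 ]
  [ -6   6  -10  12     0 ]
r3 → r3 + 6·r1
  [ 1  -1  5/3  -2  -1/3 ]
  [ 0   0    0   0    -1 ]
  [ 0   0    0   0    -2 ]
r2 → -1·r2
  [ 1  -1  5/3  -2  -1/3 ]
  [ 0   0    0   0     1 ]
  [ 0   0    0   0    -2 ]
r3 → r3 + 2·r2
  [ 1  -1  5/3  -2  -1/3 ]
  [ 0   0    0   0     1 ]
  [ 0   0    0   0     0 ]
r1 → r1 + 1/3·r2
  [ 1  -1  5/3  -2  0 ]
  [ 0   0    0   0  1 ]
  [ 0   0    0   0  0 ]

[[1, -1, 5/3, -2, 0], [0, 0, 0, 0, 1], [0, 0, 0, 0, 0]]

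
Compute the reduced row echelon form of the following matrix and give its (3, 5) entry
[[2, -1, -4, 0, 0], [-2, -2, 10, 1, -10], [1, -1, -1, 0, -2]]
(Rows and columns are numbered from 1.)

2

R1 ← 1/2·R1
  [  1  -1/2  -2  0    0 ]
  [ -2    -2  10  1  -10 ]
  [  1    -1  -1  0   -2 ]
R2 ← R2 + 2·R1
  [ 1  -1/2  -2  0    0 ]
  [ 0    -3   6  1  -10 ]
  [ 1    -1  -1  0   -2 ]
R3 ← R3 − R1
  [ 1  -1/2  -2  0    0 ]
  [ 0    -3   6  1  -10 ]
  [ 0  -1/2   1  0   -2 ]
R2 ← -1/3·R2
  [ 1  -1/2  -2     0     0 ]
  [ 0     1  -2  -1/3  10/3 ]
  [ 0  -1/2   1     0    -2 ]
R3 ← R3 + 1/2·R2
  [ 1  -1/2  -2     0     0 ]
  [ 0     1  -2  -1/3  10/3 ]
  [ 0     0   0  -1/6  -1/3 ]
R3 ← -6·R3
  [ 1  -1/2  -2     0     0 ]
  [ 0     1  -2  -1/3  10/3 ]
  [ 0     0   0     1     2 ]
R2 ← R2 + 1/3·R3
  [ 1  -1/2  -2  0  0 ]
  [ 0     1  -2  0  4 ]
  [ 0     0   0  1  2 ]
R1 ← R1 + 1/2·R2
  [ 1  0  -3  0  2 ]
  [ 0  1  -2  0  4 ]
  [ 0  0   0  1  2 ]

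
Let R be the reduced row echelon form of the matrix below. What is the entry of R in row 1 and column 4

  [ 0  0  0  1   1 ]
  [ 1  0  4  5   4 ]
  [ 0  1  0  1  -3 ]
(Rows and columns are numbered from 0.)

R1 ↔ R2
  [ 1  0  4  5   4 ]
  [ 0  0  0  1   1 ]
  [ 0  1  0  1  -3 ]
R2 ↔ R3
  [ 1  0  4  5   4 ]
  [ 0  1  0  1  -3 ]
  [ 0  0  0  1   1 ]
R2 ← R2 − R3
  [ 1  0  4  5   4 ]
  [ 0  1  0  0  -4 ]
  [ 0  0  0  1   1 ]
R1 ← R1 − 5·R3
  [ 1  0  4  0  -1 ]
  [ 0  1  0  0  -4 ]
  [ 0  0  0  1   1 ]

-4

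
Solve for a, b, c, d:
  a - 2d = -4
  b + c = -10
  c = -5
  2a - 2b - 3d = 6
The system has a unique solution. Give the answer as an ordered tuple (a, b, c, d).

(4, -5, -5, 4)

Form the augmented matrix and row-reduce:
  [ 1   0  0  -2  |   -4 ]
  [ 0   1  1   0  |  -10 ]
  [ 0   0  1   0  |   -5 ]
  [ 2  -2  0  -3  |    6 ]
r4 := r4 − 2·r1
  [ 1   0  0  -2  |   -4 ]
  [ 0   1  1   0  |  -10 ]
  [ 0   0  1   0  |   -5 ]
  [ 0  -2  0   1  |   14 ]
r4 := r4 + 2·r2
  [ 1  0  0  -2  |   -4 ]
  [ 0  1  1   0  |  -10 ]
  [ 0  0  1   0  |   -5 ]
  [ 0  0  2   1  |   -6 ]
r4 := r4 − 2·r3
  [ 1  0  0  -2  |   -4 ]
  [ 0  1  1   0  |  -10 ]
  [ 0  0  1   0  |   -5 ]
  [ 0  0  0   1  |    4 ]
r1 := r1 + 2·r4
  [ 1  0  0  0  |    4 ]
  [ 0  1  1  0  |  -10 ]
  [ 0  0  1  0  |   -5 ]
  [ 0  0  0  1  |    4 ]
r2 := r2 − r3
  [ 1  0  0  0  |   4 ]
  [ 0  1  0  0  |  -5 ]
  [ 0  0  1  0  |  -5 ]
  [ 0  0  0  1  |   4 ]
Reading off the last column: a = 4, b = -5, c = -5, d = 4.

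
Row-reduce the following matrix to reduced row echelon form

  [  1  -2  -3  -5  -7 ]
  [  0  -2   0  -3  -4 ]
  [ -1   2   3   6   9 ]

[[1, 0, -3, 0, 1], [0, 1, 0, 0, -1], [0, 0, 0, 1, 2]]

r3 -> r3 + r1
  [ 1  -2  -3  -5  -7 ]
  [ 0  -2   0  -3  -4 ]
  [ 0   0   0   1   2 ]
r2 -> -1/2·r2
  [ 1  -2  -3   -5  -7 ]
  [ 0   1   0  3/2   2 ]
  [ 0   0   0    1   2 ]
r2 -> r2 − 3/2·r3
  [ 1  -2  -3  -5  -7 ]
  [ 0   1   0   0  -1 ]
  [ 0   0   0   1   2 ]
r1 -> r1 + 5·r3
  [ 1  -2  -3  0   3 ]
  [ 0   1   0  0  -1 ]
  [ 0   0   0  1   2 ]
r1 -> r1 + 2·r2
  [ 1  0  -3  0   1 ]
  [ 0  1   0  0  -1 ]
  [ 0  0   0  1   2 ]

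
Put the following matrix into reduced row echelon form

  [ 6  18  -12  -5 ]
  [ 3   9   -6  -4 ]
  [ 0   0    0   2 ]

R1 ← 1/6·R1
  [ 1  3  -2  -5/6 ]
  [ 3  9  -6    -4 ]
  [ 0  0   0     2 ]
R2 ← R2 − 3·R1
  [ 1  3  -2  -5/6 ]
  [ 0  0   0  -3/2 ]
  [ 0  0   0     2 ]
R2 ← -2/3·R2
  [ 1  3  -2  -5/6 ]
  [ 0  0   0     1 ]
  [ 0  0   0     2 ]
R3 ← R3 − 2·R2
  [ 1  3  -2  -5/6 ]
  [ 0  0   0     1 ]
  [ 0  0   0     0 ]
R1 ← R1 + 5/6·R2
  [ 1  3  -2  0 ]
  [ 0  0   0  1 ]
  [ 0  0   0  0 ]

[[1, 3, -2, 0], [0, 0, 0, 1], [0, 0, 0, 0]]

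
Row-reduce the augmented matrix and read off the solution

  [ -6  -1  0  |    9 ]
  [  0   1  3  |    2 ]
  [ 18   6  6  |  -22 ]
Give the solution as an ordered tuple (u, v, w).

R1 → -1/6·R1
  [  1  1/6  0  |  -3/2 ]
  [  0    1  3  |     2 ]
  [ 18    6  6  |   -22 ]
R3 → R3 − 18·R1
  [ 1  1/6  0  |  -3/2 ]
  [ 0    1  3  |     2 ]
  [ 0    3  6  |     5 ]
R3 → R3 − 3·R2
  [ 1  1/6   0  |  -3/2 ]
  [ 0    1   3  |     2 ]
  [ 0    0  -3  |    -1 ]
R3 → -1/3·R3
  [ 1  1/6  0  |  -3/2 ]
  [ 0    1  3  |     2 ]
  [ 0    0  1  |   1/3 ]
R2 → R2 − 3·R3
  [ 1  1/6  0  |  -3/2 ]
  [ 0    1  0  |     1 ]
  [ 0    0  1  |   1/3 ]
R1 → R1 − 1/6·R2
  [ 1  0  0  |  -5/3 ]
  [ 0  1  0  |     1 ]
  [ 0  0  1  |   1/3 ]
Reading off the last column: u = -5/3, v = 1, w = 1/3.

(-5/3, 1, 1/3)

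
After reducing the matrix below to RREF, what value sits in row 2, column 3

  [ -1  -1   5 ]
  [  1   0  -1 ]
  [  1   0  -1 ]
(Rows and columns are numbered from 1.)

-4

R1 → -1·R1
  [ 1  1  -5 ]
  [ 1  0  -1 ]
  [ 1  0  -1 ]
R2 → R2 − R1
  [ 1   1  -5 ]
  [ 0  -1   4 ]
  [ 1   0  -1 ]
R3 → R3 − R1
  [ 1   1  -5 ]
  [ 0  -1   4 ]
  [ 0  -1   4 ]
R2 → -1·R2
  [ 1   1  -5 ]
  [ 0   1  -4 ]
  [ 0  -1   4 ]
R3 → R3 + R2
  [ 1  1  -5 ]
  [ 0  1  -4 ]
  [ 0  0   0 ]
R1 → R1 − R2
  [ 1  0  -1 ]
  [ 0  1  -4 ]
  [ 0  0   0 ]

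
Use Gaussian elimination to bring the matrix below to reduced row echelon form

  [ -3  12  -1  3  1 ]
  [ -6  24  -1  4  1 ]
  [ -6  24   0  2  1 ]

R1 → -1/3·R1
  [  1  -4  1/3  -1  -1/3 ]
  [ -6  24   -1   4     1 ]
  [ -6  24    0   2     1 ]
R2 → R2 + 6·R1
  [  1  -4  1/3  -1  -1/3 ]
  [  0   0    1  -2    -1 ]
  [ -6  24    0   2     1 ]
R3 → R3 + 6·R1
  [ 1  -4  1/3  -1  -1/3 ]
  [ 0   0    1  -2    -1 ]
  [ 0   0    2  -4    -1 ]
R3 → R3 − 2·R2
  [ 1  -4  1/3  -1  -1/3 ]
  [ 0   0    1  -2    -1 ]
  [ 0   0    0   0     1 ]
R2 → R2 + R3
  [ 1  -4  1/3  -1  -1/3 ]
  [ 0   0    1  -2     0 ]
  [ 0   0    0   0     1 ]
R1 → R1 + 1/3·R3
  [ 1  -4  1/3  -1  0 ]
  [ 0   0    1  -2  0 ]
  [ 0   0    0   0  1 ]
R1 → R1 − 1/3·R2
  [ 1  -4  0  -1/3  0 ]
  [ 0   0  1    -2  0 ]
  [ 0   0  0     0  1 ]

[[1, -4, 0, -1/3, 0], [0, 0, 1, -2, 0], [0, 0, 0, 0, 1]]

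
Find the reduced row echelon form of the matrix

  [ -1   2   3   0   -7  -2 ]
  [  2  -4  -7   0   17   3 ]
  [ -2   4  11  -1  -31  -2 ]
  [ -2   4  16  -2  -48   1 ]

[[1, -2, 0, 0, -2, 0], [0, 0, 1, 0, -3, 0], [0, 0, 0, 1, 2, 0], [0, 0, 0, 0, 0, 1]]

R1 := -1·R1
  [  1  -2  -3   0    7   2 ]
  [  2  -4  -7   0   17   3 ]
  [ -2   4  11  -1  -31  -2 ]
  [ -2   4  16  -2  -48   1 ]
R2 := R2 − 2·R1
  [  1  -2  -3   0    7   2 ]
  [  0   0  -1   0    3  -1 ]
  [ -2   4  11  -1  -31  -2 ]
  [ -2   4  16  -2  -48   1 ]
R3 := R3 + 2·R1
  [  1  -2  -3   0    7   2 ]
  [  0   0  -1   0    3  -1 ]
  [  0   0   5  -1  -17   2 ]
  [ -2   4  16  -2  -48   1 ]
R4 := R4 + 2·R1
  [ 1  -2  -3   0    7   2 ]
  [ 0   0  -1   0    3  -1 ]
  [ 0   0   5  -1  -17   2 ]
  [ 0   0  10  -2  -34   5 ]
R2 := -1·R2
  [ 1  -2  -3   0    7  2 ]
  [ 0   0   1   0   -3  1 ]
  [ 0   0   5  -1  -17  2 ]
  [ 0   0  10  -2  -34  5 ]
R3 := R3 − 5·R2
  [ 1  -2  -3   0    7   2 ]
  [ 0   0   1   0   -3   1 ]
  [ 0   0   0  -1   -2  -3 ]
  [ 0   0  10  -2  -34   5 ]
R4 := R4 − 10·R2
  [ 1  -2  -3   0   7   2 ]
  [ 0   0   1   0  -3   1 ]
  [ 0   0   0  -1  -2  -3 ]
  [ 0   0   0  -2  -4  -5 ]
R3 := -1·R3
  [ 1  -2  -3   0   7   2 ]
  [ 0   0   1   0  -3   1 ]
  [ 0   0   0   1   2   3 ]
  [ 0   0   0  -2  -4  -5 ]
R4 := R4 + 2·R3
  [ 1  -2  -3  0   7  2 ]
  [ 0   0   1  0  -3  1 ]
  [ 0   0   0  1   2  3 ]
  [ 0   0   0  0   0  1 ]
R3 := R3 − 3·R4
  [ 1  -2  -3  0   7  2 ]
  [ 0   0   1  0  -3  1 ]
  [ 0   0   0  1   2  0 ]
  [ 0   0   0  0   0  1 ]
R2 := R2 − R4
  [ 1  -2  -3  0   7  2 ]
  [ 0   0   1  0  -3  0 ]
  [ 0   0   0  1   2  0 ]
  [ 0   0   0  0   0  1 ]
R1 := R1 − 2·R4
  [ 1  -2  -3  0   7  0 ]
  [ 0   0   1  0  -3  0 ]
  [ 0   0   0  1   2  0 ]
  [ 0   0   0  0   0  1 ]
R1 := R1 + 3·R2
  [ 1  -2  0  0  -2  0 ]
  [ 0   0  1  0  -3  0 ]
  [ 0   0  0  1   2  0 ]
  [ 0   0  0  0   0  1 ]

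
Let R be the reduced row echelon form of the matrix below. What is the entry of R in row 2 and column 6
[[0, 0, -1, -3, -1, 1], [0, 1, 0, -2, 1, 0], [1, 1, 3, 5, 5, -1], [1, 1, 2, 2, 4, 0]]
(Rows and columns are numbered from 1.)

Swap R1 and R3.
  [ 1  1   3   5   5  -1 ]
  [ 0  1   0  -2   1   0 ]
  [ 0  0  -1  -3  -1   1 ]
  [ 1  1   2   2   4   0 ]
Subtract R1 from R4.
  [ 1  1   3   5   5  -1 ]
  [ 0  1   0  -2   1   0 ]
  [ 0  0  -1  -3  -1   1 ]
  [ 0  0  -1  -3  -1   1 ]
Multiply R3 by -1.
  [ 1  1   3   5   5  -1 ]
  [ 0  1   0  -2   1   0 ]
  [ 0  0   1   3   1  -1 ]
  [ 0  0  -1  -3  -1   1 ]
Add R3 to R4.
  [ 1  1  3   5  5  -1 ]
  [ 0  1  0  -2  1   0 ]
  [ 0  0  1   3  1  -1 ]
  [ 0  0  0   0  0   0 ]
Subtract 3 times R3 from R1.
  [ 1  1  0  -4  2   2 ]
  [ 0  1  0  -2  1   0 ]
  [ 0  0  1   3  1  -1 ]
  [ 0  0  0   0  0   0 ]
Subtract R2 from R1.
  [ 1  0  0  -2  1   2 ]
  [ 0  1  0  -2  1   0 ]
  [ 0  0  1   3  1  -1 ]
  [ 0  0  0   0  0   0 ]

0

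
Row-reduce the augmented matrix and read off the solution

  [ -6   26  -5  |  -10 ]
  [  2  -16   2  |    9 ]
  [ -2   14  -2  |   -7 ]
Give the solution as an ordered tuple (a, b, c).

(3/2, -1, -5)

R1 := -1/6·R1
  [  1  -13/3  5/6  |  5/3 ]
  [  2    -16    2  |    9 ]
  [ -2     14   -2  |   -7 ]
R2 := R2 − 2·R1
  [  1  -13/3  5/6  |   5/3 ]
  [  0  -22/3  1/3  |  17/3 ]
  [ -2     14   -2  |    -7 ]
R3 := R3 + 2·R1
  [ 1  -13/3   5/6  |    5/3 ]
  [ 0  -22/3   1/3  |   17/3 ]
  [ 0   16/3  -1/3  |  -11/3 ]
R2 := -3/22·R2
  [ 1  -13/3    5/6  |     5/3 ]
  [ 0      1  -1/22  |  -17/22 ]
  [ 0   16/3   -1/3  |   -11/3 ]
R3 := R3 − 16/3·R2
  [ 1  -13/3    5/6  |     5/3 ]
  [ 0      1  -1/22  |  -17/22 ]
  [ 0      0  -1/11  |    5/11 ]
R3 := -11·R3
  [ 1  -13/3    5/6  |     5/3 ]
  [ 0      1  -1/22  |  -17/22 ]
  [ 0      0      1  |      -5 ]
R2 := R2 + 1/22·R3
  [ 1  -13/3  5/6  |  5/3 ]
  [ 0      1    0  |   -1 ]
  [ 0      0    1  |   -5 ]
R1 := R1 − 5/6·R3
  [ 1  -13/3  0  |  35/6 ]
  [ 0      1  0  |    -1 ]
  [ 0      0  1  |    -5 ]
R1 := R1 + 13/3·R2
  [ 1  0  0  |  3/2 ]
  [ 0  1  0  |   -1 ]
  [ 0  0  1  |   -5 ]
Reading off the last column: a = 3/2, b = -1, c = -5.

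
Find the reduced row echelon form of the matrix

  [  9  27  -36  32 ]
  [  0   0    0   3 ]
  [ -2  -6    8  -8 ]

[[1, 3, -4, 0], [0, 0, 0, 1], [0, 0, 0, 0]]

ρ1 -> 1/9·ρ1
  [  1   3  -4  32/9 ]
  [  0   0   0     3 ]
  [ -2  -6   8    -8 ]
ρ3 -> ρ3 + 2·ρ1
  [ 1  3  -4  32/9 ]
  [ 0  0   0     3 ]
  [ 0  0   0  -8/9 ]
ρ2 -> 1/3·ρ2
  [ 1  3  -4  32/9 ]
  [ 0  0   0     1 ]
  [ 0  0   0  -8/9 ]
ρ3 -> ρ3 + 8/9·ρ2
  [ 1  3  -4  32/9 ]
  [ 0  0   0     1 ]
  [ 0  0   0     0 ]
ρ1 -> ρ1 − 32/9·ρ2
  [ 1  3  -4  0 ]
  [ 0  0   0  1 ]
  [ 0  0   0  0 ]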